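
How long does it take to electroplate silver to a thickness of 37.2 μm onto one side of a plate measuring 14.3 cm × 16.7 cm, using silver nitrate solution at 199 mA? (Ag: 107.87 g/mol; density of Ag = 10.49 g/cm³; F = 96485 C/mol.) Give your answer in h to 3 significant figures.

Plated area = 14.3 × 16.7 = 238.8 cm²
Volume = 238.8 × 37.2×10⁻⁴ cm = 0.8883 cm³
m(Ag) = 0.8883 × 10.49 = 9.318 g
n(Ag) = 9.318 / 107.87 = 0.08638 mol; n(e⁻) = 0.08638 mol
Q = 0.08638 × 96485 = 8334 C
t = 8334 / 0.199 = 41880 s = 11.6 h

11.6 h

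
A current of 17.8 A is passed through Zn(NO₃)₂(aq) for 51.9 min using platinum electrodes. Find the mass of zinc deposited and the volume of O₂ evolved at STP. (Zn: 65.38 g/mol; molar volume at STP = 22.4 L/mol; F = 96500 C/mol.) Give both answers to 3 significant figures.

Q = 17.8 × 3114 = 55430 C; n(e⁻) = 55430 / 96500 = 0.5744 mol
Cathode: Zn²⁺ + 2e⁻ → Zn → n(Zn) = 0.5744/2 = 0.2872 mol → 18.8 g
Anode: 2H₂O → O₂ + 4H⁺ + 4e⁻ → n(O₂) = 0.5744/4 = 0.1436 mol → 3.22 L

18.8 g Zn; 3.22 L O₂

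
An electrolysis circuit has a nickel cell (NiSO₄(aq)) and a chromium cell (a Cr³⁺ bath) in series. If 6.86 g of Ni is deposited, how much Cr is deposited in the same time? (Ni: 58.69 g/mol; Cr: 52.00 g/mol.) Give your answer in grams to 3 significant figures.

4.05 g

n(Ni) = 6.86 / 58.69 = 0.1169 mol
Ni²⁺ + 2e⁻ → Ni, so n(e⁻) = 2 × 0.1169 = 0.2338 mol
In series, the same 0.2338 mol of electrons flows through the second cell.
Cr³⁺ + 3e⁻ → Cr, so n(Cr) = 0.2338 / 3 = 0.07793 mol
m(Cr) = 0.07793 × 52.00 = 4.05 g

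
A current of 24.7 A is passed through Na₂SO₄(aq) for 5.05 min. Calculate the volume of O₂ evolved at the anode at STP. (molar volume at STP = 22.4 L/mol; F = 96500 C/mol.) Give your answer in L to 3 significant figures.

Charge passed = 24.7 × 303 = 7484 C
n(e⁻) = Q/F = 7484/96500 = 0.07755 mol
2H₂O → O₂ + 4H⁺ + 4e⁻, so n(O₂) = 0.07755 / 4 = 0.01939 mol
V = 0.01939 × 22.4 = 0.4343 L

0.434 L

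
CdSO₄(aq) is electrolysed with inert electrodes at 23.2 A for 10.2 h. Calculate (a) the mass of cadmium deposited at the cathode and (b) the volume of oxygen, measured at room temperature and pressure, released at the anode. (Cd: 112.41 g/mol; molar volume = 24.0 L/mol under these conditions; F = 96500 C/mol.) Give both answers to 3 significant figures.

Q = 23.2 × 36720 = 8.519×10^5 C; n(e⁻) = 8.519×10^5 / 96500 = 8.828 mol
Cathode: Cd²⁺ + 2e⁻ → Cd → n(Cd) = 8.828/2 = 4.414 mol → 496 g
Anode: 2H₂O → O₂ + 4H⁺ + 4e⁻ → n(O₂) = 8.828/4 = 2.207 mol → 53.0 L

496 g Cd; 53.0 L O₂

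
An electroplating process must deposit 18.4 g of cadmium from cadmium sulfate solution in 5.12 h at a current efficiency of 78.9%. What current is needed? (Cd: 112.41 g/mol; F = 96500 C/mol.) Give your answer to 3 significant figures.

2.17 A

n(Cd) = 18.4 / 112.41 = 0.1637 mol
Cd²⁺ + 2e⁻ → Cd, so n(e⁻) = 2 × 0.1637 = 0.3274 mol
Q = 0.3274 × 96500 / 0.789 = 40040 C
I = Q / t = 40040 / 18432 s = 2.17 A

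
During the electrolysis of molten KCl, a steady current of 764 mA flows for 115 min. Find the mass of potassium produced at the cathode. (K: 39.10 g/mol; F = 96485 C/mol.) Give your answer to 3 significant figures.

Charge passed = 0.764 × 6900 = 5272 C
n(e⁻) = 5272 / 96485 = 0.05464 mol
K⁺ + e⁻ → K, so n(K) = 0.05464 mol
m = 0.05464 × 39.10 = 2.14 g

2.14 g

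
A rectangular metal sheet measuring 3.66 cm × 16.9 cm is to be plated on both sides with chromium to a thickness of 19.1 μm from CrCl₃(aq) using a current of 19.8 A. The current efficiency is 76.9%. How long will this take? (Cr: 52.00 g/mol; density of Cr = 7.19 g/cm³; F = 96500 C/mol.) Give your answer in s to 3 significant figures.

621 s

Plated area = 2 × 3.66 × 16.9 = 123.7 cm²
Volume = 123.7 × 19.1×10⁻⁴ cm = 0.2363 cm³
m(Cr) = 0.2363 × 7.19 = 1.699 g
n(Cr) = 1.699 / 52.00 = 0.03267 mol; n(e⁻) = 3 × 0.03267 = 0.09801 mol
Q = 0.09801 × 96500 / 0.769 = 12300 C
t = 12300 / 19.8 = 621.2 s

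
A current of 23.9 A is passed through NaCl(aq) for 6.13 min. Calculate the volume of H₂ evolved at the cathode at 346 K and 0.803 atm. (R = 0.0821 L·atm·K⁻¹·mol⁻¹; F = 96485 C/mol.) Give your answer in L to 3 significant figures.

1.61 L

Q = It = 23.9 × 367.8 = 8790 C
n(e⁻) = 8790 / 96485 = 0.09110 mol
2H⁺ + 2e⁻ → H₂, so n(H₂) = 0.09110 / 2 = 0.04555 mol
V = nRT/P = 0.04555 × 0.0821 × 346 / 0.803 = 1.611 L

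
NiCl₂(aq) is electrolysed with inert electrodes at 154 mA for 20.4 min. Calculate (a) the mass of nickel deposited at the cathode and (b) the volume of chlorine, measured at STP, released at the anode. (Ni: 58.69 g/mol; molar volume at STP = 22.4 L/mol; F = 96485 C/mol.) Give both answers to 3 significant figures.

Q = 0.154 × 1224 = 188.5 C; n(e⁻) = 188.5 / 96485 = 0.001954 mol
Cathode: Ni²⁺ + 2e⁻ → Ni → n(Ni) = 0.001954/2 = 9.770×10^-4 mol → 0.0573 g
Anode: 2Cl⁻ → Cl₂ + 2e⁻ → n(Cl₂) = 0.001954/2 = 9.770×10^-4 mol → 0.0219 L

0.0573 g Ni; 0.0219 L Cl₂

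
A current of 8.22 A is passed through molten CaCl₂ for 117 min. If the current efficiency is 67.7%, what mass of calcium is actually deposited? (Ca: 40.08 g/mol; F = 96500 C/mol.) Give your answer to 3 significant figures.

8.11 g

Q = 8.22 × 7020 = 57700 C
n(e⁻) = 57700 / 96500 = 0.5979 mol
Ca²⁺ + 2e⁻ → Ca, so theoretical m(Ca) = 0.2990 × 40.08 = 11.98 g
Actual mass = 67.7% × 11.98 = 8.11 g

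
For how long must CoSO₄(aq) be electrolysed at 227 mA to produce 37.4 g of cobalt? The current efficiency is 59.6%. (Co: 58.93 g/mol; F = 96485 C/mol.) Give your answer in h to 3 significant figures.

n(Co) = 37.4 / 58.93 = 0.6347 mol
Co²⁺ + 2e⁻ → Co, so n(e⁻) = 2 × 0.6347 = 1.269 mol
Q = 1.269 × 96485 / 0.596 = 2.054×10^5 C
t = Q / I = 2.054×10^5 / 0.227 = 9.048×10^5 s = 251 h

251 h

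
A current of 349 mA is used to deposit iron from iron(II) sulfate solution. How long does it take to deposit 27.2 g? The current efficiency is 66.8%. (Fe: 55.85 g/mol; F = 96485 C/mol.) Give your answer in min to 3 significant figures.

6720 min

n(Fe) = 27.2 / 55.85 = 0.4870 mol
Fe²⁺ + 2e⁻ → Fe, so n(e⁻) = 2 × 0.4870 = 0.9740 mol
Q = 0.9740 × 96485 / 0.668 = 1.407×10^5 C
t = Q / I = 1.407×10^5 / 0.349 = 4.032×10^5 s = 6720 min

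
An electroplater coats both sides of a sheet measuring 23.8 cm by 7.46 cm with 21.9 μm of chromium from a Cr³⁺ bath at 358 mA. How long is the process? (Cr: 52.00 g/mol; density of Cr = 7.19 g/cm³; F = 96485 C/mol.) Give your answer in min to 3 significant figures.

1450 min

Plated area = 2 × 23.8 × 7.46 = 355.1 cm²
Volume = 355.1 × 21.9×10⁻⁴ cm = 0.7777 cm³
m(Cr) = 0.7777 × 7.19 = 5.592 g
n(Cr) = 5.592 / 52.00 = 0.1075 mol; n(e⁻) = 3 × 0.1075 = 0.3225 mol
Q = 0.3225 × 96485 = 31120 C
t = 31120 / 0.358 = 86930 s = 1450 min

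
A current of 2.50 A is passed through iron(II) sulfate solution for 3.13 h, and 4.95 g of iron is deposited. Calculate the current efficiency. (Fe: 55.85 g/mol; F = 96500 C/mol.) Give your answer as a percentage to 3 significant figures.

60.7%

Q = 2.50 × 11268 = 28170 C
n(e⁻) = 28170 / 96500 = 0.2919 mol
Fe²⁺ + 2e⁻ → Fe, so theoretical n(Fe) = 0.1460 mol → 8.154 g
Efficiency = 4.95 / 8.154 = 0.6071 = 60.7%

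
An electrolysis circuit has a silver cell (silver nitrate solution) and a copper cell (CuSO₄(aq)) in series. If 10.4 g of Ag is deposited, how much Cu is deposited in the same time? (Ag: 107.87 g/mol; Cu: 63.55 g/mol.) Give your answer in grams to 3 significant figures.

3.06 g

n(Ag) = 10.4 / 107.87 = 0.09641 mol
Ag⁺ + e⁻ → Ag, so n(e⁻) = 0.09641 mol
The cells are in series, so the same charge (and hence the same n(e⁻) = 0.09641 mol) passes through both.
Cu²⁺ + 2e⁻ → Cu, so n(Cu) = 0.09641 / 2 = 0.04821 mol
m(Cu) = 0.04821 × 63.55 = 3.06 g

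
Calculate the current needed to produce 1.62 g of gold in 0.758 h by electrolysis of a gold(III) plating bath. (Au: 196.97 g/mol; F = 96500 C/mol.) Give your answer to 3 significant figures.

n(Au) = 1.62 / 196.97 = 0.008225 mol
Au³⁺ + 3e⁻ → Au, so n(e⁻) = 3 × 0.008225 = 0.02468 mol
Q = 0.02468 × 96500 = 2382 C
I = Q / t = 2382 / 2728.8 s = 0.873 A

0.873 A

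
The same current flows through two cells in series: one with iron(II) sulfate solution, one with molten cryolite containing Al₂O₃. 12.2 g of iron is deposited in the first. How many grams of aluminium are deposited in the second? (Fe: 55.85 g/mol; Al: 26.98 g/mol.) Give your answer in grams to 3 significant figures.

n(Fe) = 12.2 / 55.85 = 0.2184 mol
Fe²⁺ + 2e⁻ → Fe, so n(e⁻) = 2 × 0.2184 = 0.4368 mol
The cells are in series, so the same charge (and hence the same n(e⁻) = 0.4368 mol) passes through both.
Al³⁺ + 3e⁻ → Al, so n(Al) = 0.4368 / 3 = 0.1456 mol
m(Al) = 0.1456 × 26.98 = 3.93 g

3.93 g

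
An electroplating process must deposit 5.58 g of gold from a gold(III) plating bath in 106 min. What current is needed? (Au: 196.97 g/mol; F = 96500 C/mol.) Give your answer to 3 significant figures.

n(Au) = 5.58 / 196.97 = 0.02833 mol
Au³⁺ + 3e⁻ → Au, so n(e⁻) = 3 × 0.02833 = 0.08499 mol
Q = 0.08499 × 96500 = 8202 C
I = Q / t = 8202 / 6360 s = 1.29 A

1.29 A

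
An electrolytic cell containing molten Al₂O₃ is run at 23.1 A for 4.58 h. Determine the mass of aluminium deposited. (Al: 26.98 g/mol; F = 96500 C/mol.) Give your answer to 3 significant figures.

35.5 g

Q = It = 23.1 × 16488 = 3.809×10^5 C
Moles of electrons = 3.809×10^5 / 96500 = 3.947 mol
Al³⁺ + 3e⁻ → Al, so n(Al) = 3.947 / 3 = 1.316 mol
m = 1.316 × 26.98 = 35.5 g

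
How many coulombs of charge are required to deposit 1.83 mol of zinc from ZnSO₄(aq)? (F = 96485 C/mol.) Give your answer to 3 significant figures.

3.53×10^5 C

Zn²⁺ + 2e⁻ → Zn, so n(e⁻) = 2 × 1.83 = 3.660 mol
Q = 3.660 × 96485 = 3.531×10^5 C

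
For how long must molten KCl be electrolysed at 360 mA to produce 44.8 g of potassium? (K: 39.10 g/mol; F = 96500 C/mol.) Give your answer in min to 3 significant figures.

5120 min

n(K) = 44.8 / 39.10 = 1.146 mol
K⁺ + e⁻ → K, so n(e⁻) = 1.146 mol
Q = 1.146 × 96500 = 1.106×10^5 C
t = Q / I = 1.106×10^5 / 0.360 = 3.072×10^5 s = 5120 min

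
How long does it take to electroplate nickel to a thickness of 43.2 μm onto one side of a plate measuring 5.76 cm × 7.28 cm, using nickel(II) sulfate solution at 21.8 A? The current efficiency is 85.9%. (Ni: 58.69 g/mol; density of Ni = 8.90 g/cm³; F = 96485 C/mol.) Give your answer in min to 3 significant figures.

4.72 min

Plated area = 5.76 × 7.28 = 41.93 cm²
Volume = 41.93 × 43.2×10⁻⁴ cm = 0.1811 cm³
m(Ni) = 0.1811 × 8.90 = 1.612 g
n(Ni) = 1.612 / 58.69 = 0.02747 mol; n(e⁻) = 2 × 0.02747 = 0.05494 mol
Q = 0.05494 × 96485 / 0.859 = 6171 C
t = 6171 / 21.8 = 283.1 s = 4.72 min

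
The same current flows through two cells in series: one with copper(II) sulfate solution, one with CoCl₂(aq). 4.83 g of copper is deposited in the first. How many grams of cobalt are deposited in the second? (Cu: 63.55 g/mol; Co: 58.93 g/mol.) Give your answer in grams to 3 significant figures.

n(Cu) = 4.83 / 63.55 = 0.07600 mol
Cu²⁺ + 2e⁻ → Cu, so n(e⁻) = 2 × 0.07600 = 0.1520 mol
Since the cells are in series, n(e⁻) in the Co cell is also 0.1520 mol.
Co²⁺ + 2e⁻ → Co, so n(Co) = 0.1520 / 2 = 0.07600 mol
m(Co) = 0.07600 × 58.93 = 4.48 g

4.48 g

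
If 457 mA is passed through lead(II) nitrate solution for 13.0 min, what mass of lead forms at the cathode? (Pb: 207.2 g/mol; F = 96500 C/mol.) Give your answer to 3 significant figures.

0.383 g

Q = 0.457 A × 780 s = 356.5 C
Moles of electrons = 356.5 / 96500 = 0.003694 mol
Pb²⁺ + 2e⁻ → Pb, so n(Pb) = 0.003694 / 2 = 0.001847 mol
m = 0.001847 × 207.2 = 0.383 g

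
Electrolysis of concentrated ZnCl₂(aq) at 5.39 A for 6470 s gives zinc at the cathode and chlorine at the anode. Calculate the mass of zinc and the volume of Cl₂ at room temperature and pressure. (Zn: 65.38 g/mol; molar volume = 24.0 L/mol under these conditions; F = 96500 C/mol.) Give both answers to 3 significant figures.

11.8 g Zn; 4.34 L Cl₂

Q = 5.39 × 6470 = 34870 C; n(e⁻) = 34870 / 96500 = 0.3613 mol
Cathode: Zn²⁺ + 2e⁻ → Zn → n(Zn) = 0.3613/2 = 0.1807 mol → 11.8 g
Anode: 2Cl⁻ → Cl₂ + 2e⁻ → n(Cl₂) = 0.3613/2 = 0.1807 mol → 4.34 L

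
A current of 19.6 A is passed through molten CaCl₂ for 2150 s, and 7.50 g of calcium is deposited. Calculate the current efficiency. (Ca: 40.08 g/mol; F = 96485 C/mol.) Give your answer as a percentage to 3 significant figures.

85.7%

Q = 19.6 × 2150 = 42140 C
n(e⁻) = 42140 / 96485 = 0.4368 mol
Ca²⁺ + 2e⁻ → Ca, so theoretical n(Ca) = 0.2184 mol → 8.753 g
Efficiency = 7.50 / 8.753 = 0.8568 = 85.7%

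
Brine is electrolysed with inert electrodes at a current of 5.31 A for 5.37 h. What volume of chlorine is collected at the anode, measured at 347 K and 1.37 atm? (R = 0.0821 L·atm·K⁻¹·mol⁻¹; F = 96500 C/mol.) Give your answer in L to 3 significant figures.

11.1 L

Q = 5.31 A × 19332 s = 1.027×10^5 C
n(e⁻) = Q/F = 1.027×10^5/96500 = 1.064 mol
2Cl⁻ → Cl₂ + 2e⁻, so n(Cl₂) = 1.064 / 2 = 0.5320 mol
V = nRT/P = 0.5320 × 0.0821 × 347 / 1.37 = 11.06 L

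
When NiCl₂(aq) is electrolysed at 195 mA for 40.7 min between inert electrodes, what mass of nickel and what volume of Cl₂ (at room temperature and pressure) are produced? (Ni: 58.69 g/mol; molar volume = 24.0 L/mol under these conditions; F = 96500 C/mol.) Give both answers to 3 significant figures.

Q = 0.195 × 2442 = 476.2 C; n(e⁻) = 476.2 / 96500 = 0.004935 mol
Cathode: Ni²⁺ + 2e⁻ → Ni → n(Ni) = 0.004935/2 = 0.002468 mol → 0.145 g
Anode: 2Cl⁻ → Cl₂ + 2e⁻ → n(Cl₂) = 0.004935/2 = 0.002468 mol → 0.0592 L

0.145 g Ni; 0.0592 L Cl₂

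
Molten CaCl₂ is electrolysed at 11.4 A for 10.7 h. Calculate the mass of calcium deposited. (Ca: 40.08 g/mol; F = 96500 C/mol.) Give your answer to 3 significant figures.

Charge passed = 11.4 × 38520 = 4.391×10^5 C
Moles of electrons = 4.391×10^5 / 96500 = 4.550 mol
Ca²⁺ + 2e⁻ → Ca, so n(Ca) = 4.550 / 2 = 2.275 mol
m = 2.275 × 40.08 = 91.2 g

91.2 g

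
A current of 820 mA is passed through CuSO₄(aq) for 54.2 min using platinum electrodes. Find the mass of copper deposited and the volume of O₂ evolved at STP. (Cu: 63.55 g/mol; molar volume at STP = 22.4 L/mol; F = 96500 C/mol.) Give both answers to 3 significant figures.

0.878 g Cu; 0.155 L O₂

Q = 0.820 × 3252 = 2667 C; n(e⁻) = 2667 / 96500 = 0.02764 mol
Cathode: Cu²⁺ + 2e⁻ → Cu → n(Cu) = 0.02764/2 = 0.01382 mol → 0.878 g
Anode: 2H₂O → O₂ + 4H⁺ + 4e⁻ → n(O₂) = 0.02764/4 = 0.006910 mol → 0.155 L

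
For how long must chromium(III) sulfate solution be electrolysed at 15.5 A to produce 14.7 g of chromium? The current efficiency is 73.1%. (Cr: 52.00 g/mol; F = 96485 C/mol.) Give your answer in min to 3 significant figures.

120 min

n(Cr) = 14.7 / 52.00 = 0.2827 mol
Cr³⁺ + 3e⁻ → Cr, so n(e⁻) = 3 × 0.2827 = 0.8481 mol
Q = 0.8481 × 96485 / 0.731 = 1.119×10^5 C
t = Q / I = 1.119×10^5 / 15.5 = 7219 s = 120 min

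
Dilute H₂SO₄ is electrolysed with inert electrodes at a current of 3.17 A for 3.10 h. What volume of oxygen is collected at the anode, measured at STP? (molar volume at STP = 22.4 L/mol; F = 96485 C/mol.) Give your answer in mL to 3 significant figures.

Q = 3.17 A × 11160 s = 35380 C
Moles of electrons = 35380 / 96485 = 0.3667 mol
2H₂O → O₂ + 4H⁺ + 4e⁻, so n(O₂) = 0.3667 / 4 = 0.09168 mol
V = 0.09168 × 22.4 = 2.054 L
= 2050 mL

2050 mL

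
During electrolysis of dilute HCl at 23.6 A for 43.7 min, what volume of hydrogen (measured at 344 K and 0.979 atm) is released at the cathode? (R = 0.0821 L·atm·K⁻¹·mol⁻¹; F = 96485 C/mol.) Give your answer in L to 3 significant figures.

9.25 L

Q = It = 23.6 × 2622 = 61880 C
n(e⁻) = Q/F = 61880/96485 = 0.6413 mol
2H⁺ + 2e⁻ → H₂, so n(H₂) = 0.6413 / 2 = 0.3207 mol
V = nRT/P = 0.3207 × 0.0821 × 344 / 0.979 = 9.252 L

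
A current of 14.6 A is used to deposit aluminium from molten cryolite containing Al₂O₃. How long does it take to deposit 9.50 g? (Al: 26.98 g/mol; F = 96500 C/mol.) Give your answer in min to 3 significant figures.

116 min

n(Al) = 9.50 / 26.98 = 0.3521 mol
Al³⁺ + 3e⁻ → Al, so n(e⁻) = 3 × 0.3521 = 1.056 mol
Q = 1.056 × 96500 = 1.019×10^5 C
t = Q / I = 1.019×10^5 / 14.6 = 6979 s = 116 min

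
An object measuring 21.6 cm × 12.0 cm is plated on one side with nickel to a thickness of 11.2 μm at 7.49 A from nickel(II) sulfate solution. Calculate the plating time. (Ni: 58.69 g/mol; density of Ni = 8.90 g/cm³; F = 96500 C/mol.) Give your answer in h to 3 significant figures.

Plated area = 21.6 × 12.0 = 259.2 cm²
Volume = 259.2 × 11.2×10⁻⁴ cm = 0.2903 cm³
m(Ni) = 0.2903 × 8.90 = 2.584 g
n(Ni) = 2.584 / 58.69 = 0.04403 mol; n(e⁻) = 2 × 0.04403 = 0.08806 mol
Q = 0.08806 × 96500 = 8498 C
t = 8498 / 7.49 = 1135 s = 0.315 h

0.315 h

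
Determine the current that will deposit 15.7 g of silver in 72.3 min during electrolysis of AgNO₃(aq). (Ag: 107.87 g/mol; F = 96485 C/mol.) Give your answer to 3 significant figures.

3.24 A

n(Ag) = 15.7 / 107.87 = 0.1455 mol
Ag⁺ + e⁻ → Ag, so n(e⁻) = 0.1455 mol
Q = 0.1455 × 96485 = 14040 C
I = Q / t = 14040 / 4338 s = 3.24 A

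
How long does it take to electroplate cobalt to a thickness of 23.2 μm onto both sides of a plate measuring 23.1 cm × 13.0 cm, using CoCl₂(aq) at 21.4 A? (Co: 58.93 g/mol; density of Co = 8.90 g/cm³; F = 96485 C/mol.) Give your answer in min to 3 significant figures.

31.6 min

Plated area = 2 × 23.1 × 13.0 = 600.6 cm²
Volume = 600.6 × 23.2×10⁻⁴ cm = 1.393 cm³
m(Co) = 1.393 × 8.90 = 12.40 g
n(Co) = 12.40 / 58.93 = 0.2104 mol; n(e⁻) = 2 × 0.2104 = 0.4208 mol
Q = 0.4208 × 96485 = 40600 C
t = 40600 / 21.4 = 1897 s = 31.6 min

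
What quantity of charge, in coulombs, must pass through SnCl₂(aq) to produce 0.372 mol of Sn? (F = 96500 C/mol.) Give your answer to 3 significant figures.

Sn²⁺ + 2e⁻ → Sn, so n(e⁻) = 2 × 0.372 = 0.7440 mol
Q = 0.7440 × 96500 = 71800 C

71800 C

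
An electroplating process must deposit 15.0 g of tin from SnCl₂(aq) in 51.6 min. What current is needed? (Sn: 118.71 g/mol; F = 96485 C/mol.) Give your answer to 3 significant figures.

n(Sn) = 15.0 / 118.71 = 0.1264 mol
Sn²⁺ + 2e⁻ → Sn, so n(e⁻) = 2 × 0.1264 = 0.2528 mol
Q = 0.2528 × 96485 = 24390 C
I = Q / t = 24390 / 3096 s = 7.88 A

7.88 A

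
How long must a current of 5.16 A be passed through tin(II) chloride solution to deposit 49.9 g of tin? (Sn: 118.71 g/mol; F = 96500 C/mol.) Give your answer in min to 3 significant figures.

262 min

n(Sn) = 49.9 / 118.71 = 0.4204 mol
Sn²⁺ + 2e⁻ → Sn, so n(e⁻) = 2 × 0.4204 = 0.8408 mol
Q = 0.8408 × 96500 = 81140 C
t = Q / I = 81140 / 5.16 = 15720 s = 262 min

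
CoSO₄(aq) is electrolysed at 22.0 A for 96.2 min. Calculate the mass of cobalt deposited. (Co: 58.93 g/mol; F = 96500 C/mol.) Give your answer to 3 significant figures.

Q = It = 22.0 × 5772 = 1.270×10^5 C
n(e⁻) = 1.270×10^5 / 96500 = 1.316 mol
Co²⁺ + 2e⁻ → Co, so n(Co) = 1.316 / 2 = 0.6580 mol
m = 0.6580 × 58.93 = 38.8 g

38.8 g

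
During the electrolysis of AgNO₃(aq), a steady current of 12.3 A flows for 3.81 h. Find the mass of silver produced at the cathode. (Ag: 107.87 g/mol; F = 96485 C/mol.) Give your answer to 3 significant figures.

Q = 12.3 A × 13716 s = 1.687×10^5 C
n(e⁻) = Q/F = 1.687×10^5/96485 = 1.748 mol
Ag⁺ + e⁻ → Ag, so n(Ag) = 1.748 mol
m = 1.748 × 107.87 = 189 g

189 g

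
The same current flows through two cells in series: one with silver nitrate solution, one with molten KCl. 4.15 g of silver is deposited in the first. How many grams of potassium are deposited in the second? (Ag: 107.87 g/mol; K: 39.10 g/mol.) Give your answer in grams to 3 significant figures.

1.50 g

n(Ag) = 4.15 / 107.87 = 0.03847 mol
Ag⁺ + e⁻ → Ag, so n(e⁻) = 0.03847 mol
In series, the same 0.03847 mol of electrons flows through the second cell.
K⁺ + e⁻ → K, so n(K) = 0.03847 mol
m(K) = 0.03847 × 39.10 = 1.50 g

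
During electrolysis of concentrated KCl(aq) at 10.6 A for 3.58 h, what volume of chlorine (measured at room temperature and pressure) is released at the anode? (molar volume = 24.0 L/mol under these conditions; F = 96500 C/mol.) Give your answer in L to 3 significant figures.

Q = 10.6 A × 12888 s = 1.366×10^5 C
Moles of electrons = 1.366×10^5 / 96500 = 1.416 mol
2Cl⁻ → Cl₂ + 2e⁻, so n(Cl₂) = 1.416 / 2 = 0.7080 mol
V = 0.7080 × 24.0 = 16.99 L

17.0 L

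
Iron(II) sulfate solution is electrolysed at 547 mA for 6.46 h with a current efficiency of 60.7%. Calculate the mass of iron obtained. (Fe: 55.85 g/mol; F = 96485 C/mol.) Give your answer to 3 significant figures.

2.23 g

Q = 0.547 × 23256 = 12720 C
n(e⁻) = 12720 / 96485 = 0.1318 mol
Fe²⁺ + 2e⁻ → Fe, so theoretical m(Fe) = 0.06590 × 55.85 = 3.681 g
Actual mass = 60.7% × 3.681 = 2.23 g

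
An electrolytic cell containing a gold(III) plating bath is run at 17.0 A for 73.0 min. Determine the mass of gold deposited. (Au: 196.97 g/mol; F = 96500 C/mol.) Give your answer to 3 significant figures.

50.7 g

Q = It = 17.0 × 4380 = 74460 C
Moles of electrons = 74460 / 96500 = 0.7716 mol
Au³⁺ + 3e⁻ → Au, so n(Au) = 0.7716 / 3 = 0.2572 mol
m = 0.2572 × 196.97 = 50.7 g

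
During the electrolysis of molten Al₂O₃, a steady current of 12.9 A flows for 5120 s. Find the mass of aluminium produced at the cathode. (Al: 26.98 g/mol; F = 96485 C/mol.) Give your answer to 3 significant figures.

Charge passed = 12.9 × 5120 = 66050 C
Moles of electrons = 66050 / 96485 = 0.6846 mol
Al³⁺ + 3e⁻ → Al, so n(Al) = 0.6846 / 3 = 0.2282 mol
m = 0.2282 × 26.98 = 6.16 g

6.16 g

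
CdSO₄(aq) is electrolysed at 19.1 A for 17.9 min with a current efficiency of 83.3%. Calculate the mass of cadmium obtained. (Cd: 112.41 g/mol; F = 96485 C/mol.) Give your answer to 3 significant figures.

9.95 g

Q = 19.1 × 1074 = 20510 C
n(e⁻) = 20510 / 96485 = 0.2126 mol
Cd²⁺ + 2e⁻ → Cd, so theoretical m(Cd) = 0.1063 × 112.41 = 11.95 g
Actual mass = 83.3% × 11.95 = 9.95 g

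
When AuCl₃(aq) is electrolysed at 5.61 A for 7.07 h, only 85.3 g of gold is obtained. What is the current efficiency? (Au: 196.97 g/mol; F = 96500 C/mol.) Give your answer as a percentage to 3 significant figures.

Q = 5.61 × 25452 = 1.428×10^5 C
n(e⁻) = 1.428×10^5 / 96500 = 1.480 mol
Au³⁺ + 3e⁻ → Au, so theoretical n(Au) = 0.4933 mol → 97.17 g
Efficiency = 85.3 / 97.17 = 0.8778 = 87.8%

87.8%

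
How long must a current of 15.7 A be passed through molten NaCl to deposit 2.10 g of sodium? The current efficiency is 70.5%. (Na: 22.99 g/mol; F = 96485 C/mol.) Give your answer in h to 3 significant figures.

n(Na) = 2.10 / 22.99 = 0.09134 mol
Na⁺ + e⁻ → Na, so n(e⁻) = 0.09134 mol
Q = 0.09134 × 96485 / 0.705 = 12500 C
t = Q / I = 12500 / 15.7 = 796.2 s = 0.221 h

0.221 h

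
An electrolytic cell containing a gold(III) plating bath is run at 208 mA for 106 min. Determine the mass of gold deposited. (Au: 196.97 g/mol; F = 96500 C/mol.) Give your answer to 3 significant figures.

Q = It = 0.208 × 6360 = 1323 C
n(e⁻) = 1323 / 96500 = 0.01371 mol
Au³⁺ + 3e⁻ → Au, so n(Au) = 0.01371 / 3 = 0.004570 mol
m = 0.004570 × 196.97 = 0.900 g

0.900 g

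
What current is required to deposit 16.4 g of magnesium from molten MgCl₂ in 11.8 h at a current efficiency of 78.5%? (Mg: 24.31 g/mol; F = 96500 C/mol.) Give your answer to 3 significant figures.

n(Mg) = 16.4 / 24.31 = 0.6746 mol
Mg²⁺ + 2e⁻ → Mg, so n(e⁻) = 2 × 0.6746 = 1.349 mol
Q = 1.349 × 96500 / 0.785 = 1.658×10^5 C
I = Q / t = 1.658×10^5 / 42480 s = 3.90 A

3.90 A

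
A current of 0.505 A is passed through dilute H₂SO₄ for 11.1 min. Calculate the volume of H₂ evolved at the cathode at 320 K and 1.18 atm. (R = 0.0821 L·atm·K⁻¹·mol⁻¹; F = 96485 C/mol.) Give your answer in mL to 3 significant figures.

38.8 mL

Charge passed = 0.505 × 666 = 336.3 C
n(e⁻) = 336.3 / 96485 = 0.003486 mol
2H⁺ + 2e⁻ → H₂, so n(H₂) = 0.003486 / 2 = 0.001743 mol
V = nRT/P = 0.001743 × 0.0821 × 320 / 1.18 = 0.03881 L
= 38.8 mL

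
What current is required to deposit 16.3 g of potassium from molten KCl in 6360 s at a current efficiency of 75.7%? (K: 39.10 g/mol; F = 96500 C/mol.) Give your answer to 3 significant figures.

n(K) = 16.3 / 39.10 = 0.4169 mol
K⁺ + e⁻ → K, so n(e⁻) = 0.4169 mol
Q = 0.4169 × 96500 / 0.757 = 53150 C
I = Q / t = 53150 / 6360 s = 8.36 A

8.36 A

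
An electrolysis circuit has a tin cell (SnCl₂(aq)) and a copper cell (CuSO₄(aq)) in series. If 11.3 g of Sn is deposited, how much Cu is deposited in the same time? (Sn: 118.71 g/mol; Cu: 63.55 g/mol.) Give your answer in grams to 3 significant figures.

6.05 g

n(Sn) = 11.3 / 118.71 = 0.09519 mol
Sn²⁺ + 2e⁻ → Sn, so n(e⁻) = 2 × 0.09519 = 0.1904 mol
The cells are in series, so the same charge (and hence the same n(e⁻) = 0.1904 mol) passes through both.
Cu²⁺ + 2e⁻ → Cu, so n(Cu) = 0.1904 / 2 = 0.09520 mol
m(Cu) = 0.09520 × 63.55 = 6.05 g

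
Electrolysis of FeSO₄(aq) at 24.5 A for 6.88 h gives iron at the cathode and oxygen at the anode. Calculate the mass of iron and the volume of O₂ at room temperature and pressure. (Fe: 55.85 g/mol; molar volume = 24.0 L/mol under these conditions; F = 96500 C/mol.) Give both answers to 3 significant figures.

Q = 24.5 × 24768 = 6.068×10^5 C; n(e⁻) = 6.068×10^5 / 96500 = 6.288 mol
Cathode: Fe²⁺ + 2e⁻ → Fe → n(Fe) = 6.288/2 = 3.144 mol → 176 g
Anode: 2H₂O → O₂ + 4H⁺ + 4e⁻ → n(O₂) = 6.288/4 = 1.572 mol → 37.7 L

176 g Fe; 37.7 L O₂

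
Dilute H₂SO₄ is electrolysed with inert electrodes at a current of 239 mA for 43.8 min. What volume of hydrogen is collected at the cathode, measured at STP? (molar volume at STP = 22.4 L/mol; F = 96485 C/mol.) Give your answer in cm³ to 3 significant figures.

Charge passed = 0.239 × 2628 = 628.1 C
n(e⁻) = Q/F = 628.1/96485 = 0.006510 mol
2H⁺ + 2e⁻ → H₂, so n(H₂) = 0.006510 / 2 = 0.003255 mol
V = 0.003255 × 22.4 = 0.07291 L
= 72.9 cm³

72.9 cm³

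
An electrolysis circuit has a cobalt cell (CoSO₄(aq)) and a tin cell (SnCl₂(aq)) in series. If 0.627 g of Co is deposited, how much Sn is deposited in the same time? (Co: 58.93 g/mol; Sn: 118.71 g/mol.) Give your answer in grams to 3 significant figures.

n(Co) = 0.627 / 58.93 = 0.01064 mol
Co²⁺ + 2e⁻ → Co, so n(e⁻) = 2 × 0.01064 = 0.02128 mol
The cells are in series, so the same charge (and hence the same n(e⁻) = 0.02128 mol) passes through both.
Sn²⁺ + 2e⁻ → Sn, so n(Sn) = 0.02128 / 2 = 0.01064 mol
m(Sn) = 0.01064 × 118.71 = 1.26 g

1.26 g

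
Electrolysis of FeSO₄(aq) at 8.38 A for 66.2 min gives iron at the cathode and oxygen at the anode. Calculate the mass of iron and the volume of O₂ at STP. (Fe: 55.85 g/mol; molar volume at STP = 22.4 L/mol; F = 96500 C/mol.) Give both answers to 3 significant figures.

Q = 8.38 × 3972 = 33290 C; n(e⁻) = 33290 / 96500 = 0.3450 mol
Cathode: Fe²⁺ + 2e⁻ → Fe → n(Fe) = 0.3450/2 = 0.1725 mol → 9.63 g
Anode: 2H₂O → O₂ + 4H⁺ + 4e⁻ → n(O₂) = 0.3450/4 = 0.08625 mol → 1.93 L

9.63 g Fe; 1.93 L O₂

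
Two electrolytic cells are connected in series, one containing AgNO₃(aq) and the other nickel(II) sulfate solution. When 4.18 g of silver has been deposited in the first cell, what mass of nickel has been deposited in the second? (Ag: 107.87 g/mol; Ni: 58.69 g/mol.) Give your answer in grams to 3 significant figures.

1.14 g

n(Ag) = 4.18 / 107.87 = 0.03875 mol
Ag⁺ + e⁻ → Ag, so n(e⁻) = 0.03875 mol
Same current for the same time ⇒ same n(e⁻) = 0.03875 mol in both cells.
Ni²⁺ + 2e⁻ → Ni, so n(Ni) = 0.03875 / 2 = 0.01938 mol
m(Ni) = 0.01938 × 58.69 = 1.14 g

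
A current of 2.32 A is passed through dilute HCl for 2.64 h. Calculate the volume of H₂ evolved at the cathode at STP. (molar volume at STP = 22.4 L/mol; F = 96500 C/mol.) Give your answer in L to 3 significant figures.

2.56 L

Q = It = 2.32 × 9504 = 22050 C
Moles of electrons = 22050 / 96500 = 0.2285 mol
2H⁺ + 2e⁻ → H₂, so n(H₂) = 0.2285 / 2 = 0.1143 mol
V = 0.1143 × 22.4 = 2.560 L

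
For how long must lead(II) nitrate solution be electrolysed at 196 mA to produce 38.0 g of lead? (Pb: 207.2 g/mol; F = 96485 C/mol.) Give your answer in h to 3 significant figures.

50.2 h

n(Pb) = 38.0 / 207.2 = 0.1834 mol
Pb²⁺ + 2e⁻ → Pb, so n(e⁻) = 2 × 0.1834 = 0.3668 mol
Q = 0.3668 × 96485 = 35390 C
t = Q / I = 35390 / 0.196 = 1.806×10^5 s = 50.2 h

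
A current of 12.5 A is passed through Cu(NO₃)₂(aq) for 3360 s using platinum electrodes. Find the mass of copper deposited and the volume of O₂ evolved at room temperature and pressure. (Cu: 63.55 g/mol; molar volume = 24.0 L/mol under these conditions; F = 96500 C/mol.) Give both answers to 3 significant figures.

Q = 12.5 × 3360 = 42000 C; n(e⁻) = 42000 / 96500 = 0.4352 mol
Cathode: Cu²⁺ + 2e⁻ → Cu → n(Cu) = 0.4352/2 = 0.2176 mol → 13.8 g
Anode: 2H₂O → O₂ + 4H⁺ + 4e⁻ → n(O₂) = 0.4352/4 = 0.1088 mol → 2.61 L

13.8 g Cu; 2.61 L O₂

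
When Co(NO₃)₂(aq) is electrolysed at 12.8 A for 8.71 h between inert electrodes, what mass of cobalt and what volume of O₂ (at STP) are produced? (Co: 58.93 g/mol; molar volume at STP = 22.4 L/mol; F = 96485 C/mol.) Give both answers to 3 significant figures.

Q = 12.8 × 31356 = 4.014×10^5 C; n(e⁻) = 4.014×10^5 / 96485 = 4.160 mol
Cathode: Co²⁺ + 2e⁻ → Co → n(Co) = 4.160/2 = 2.080 mol → 123 g
Anode: 2H₂O → O₂ + 4H⁺ + 4e⁻ → n(O₂) = 4.160/4 = 1.040 mol → 23.3 L

123 g Co; 23.3 L O₂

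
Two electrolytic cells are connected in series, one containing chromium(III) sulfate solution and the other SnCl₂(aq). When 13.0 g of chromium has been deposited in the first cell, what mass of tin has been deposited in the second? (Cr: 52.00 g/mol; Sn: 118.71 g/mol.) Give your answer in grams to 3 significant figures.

n(Cr) = 13.0 / 52.00 = 0.2500 mol
Cr³⁺ + 3e⁻ → Cr, so n(e⁻) = 3 × 0.2500 = 0.7500 mol
The cells are in series, so the same charge (and hence the same n(e⁻) = 0.7500 mol) passes through both.
Sn²⁺ + 2e⁻ → Sn, so n(Sn) = 0.7500 / 2 = 0.3750 mol
m(Sn) = 0.3750 × 118.71 = 44.5 g

44.5 g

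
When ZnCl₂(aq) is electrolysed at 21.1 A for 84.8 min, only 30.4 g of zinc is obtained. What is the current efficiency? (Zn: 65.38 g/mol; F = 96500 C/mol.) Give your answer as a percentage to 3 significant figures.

83.6%

Q = 21.1 × 5088 = 1.074×10^5 C
n(e⁻) = 1.074×10^5 / 96500 = 1.113 mol
Zn²⁺ + 2e⁻ → Zn, so theoretical n(Zn) = 0.5565 mol → 36.38 g
Efficiency = 30.4 / 36.38 = 0.8356 = 83.6%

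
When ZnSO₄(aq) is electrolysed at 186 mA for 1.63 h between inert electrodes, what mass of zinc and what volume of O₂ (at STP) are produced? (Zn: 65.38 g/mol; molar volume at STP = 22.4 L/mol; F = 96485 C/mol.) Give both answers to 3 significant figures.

Q = 0.186 × 5868 = 1091 C; n(e⁻) = 1091 / 96485 = 0.01131 mol
Cathode: Zn²⁺ + 2e⁻ → Zn → n(Zn) = 0.01131/2 = 0.005655 mol → 0.370 g
Anode: 2H₂O → O₂ + 4H⁺ + 4e⁻ → n(O₂) = 0.01131/4 = 0.002828 mol → 0.0633 L

0.370 g Zn; 0.0633 L O₂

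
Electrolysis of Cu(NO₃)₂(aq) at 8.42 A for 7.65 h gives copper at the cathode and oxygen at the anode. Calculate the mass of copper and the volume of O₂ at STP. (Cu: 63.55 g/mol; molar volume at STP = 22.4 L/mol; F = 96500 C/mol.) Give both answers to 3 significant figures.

76.4 g Cu; 13.5 L O₂

Q = 8.42 × 27540 = 2.319×10^5 C; n(e⁻) = 2.319×10^5 / 96500 = 2.403 mol
Cathode: Cu²⁺ + 2e⁻ → Cu → n(Cu) = 2.403/2 = 1.202 mol → 76.4 g
Anode: 2H₂O → O₂ + 4H⁺ + 4e⁻ → n(O₂) = 2.403/4 = 0.6008 mol → 13.5 L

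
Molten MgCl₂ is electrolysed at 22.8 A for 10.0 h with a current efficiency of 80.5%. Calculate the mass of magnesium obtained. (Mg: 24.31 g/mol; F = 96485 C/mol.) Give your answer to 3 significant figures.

83.2 g

Q = 22.8 × 36000 = 8.208×10^5 C
n(e⁻) = 8.208×10^5 / 96485 = 8.507 mol
Mg²⁺ + 2e⁻ → Mg, so theoretical m(Mg) = 4.254 × 24.31 = 103.4 g
Actual mass = 80.5% × 103.4 = 83.2 g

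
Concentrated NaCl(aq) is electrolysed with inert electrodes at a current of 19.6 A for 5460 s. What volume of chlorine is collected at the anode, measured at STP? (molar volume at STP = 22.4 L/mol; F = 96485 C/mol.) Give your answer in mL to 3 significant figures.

Charge passed = 19.6 × 5460 = 1.070×10^5 C
Moles of electrons = 1.070×10^5 / 96485 = 1.109 mol
2Cl⁻ → Cl₂ + 2e⁻, so n(Cl₂) = 1.109 / 2 = 0.5545 mol
V = 0.5545 × 22.4 = 12.42 L
= 12400 mL

12400 mL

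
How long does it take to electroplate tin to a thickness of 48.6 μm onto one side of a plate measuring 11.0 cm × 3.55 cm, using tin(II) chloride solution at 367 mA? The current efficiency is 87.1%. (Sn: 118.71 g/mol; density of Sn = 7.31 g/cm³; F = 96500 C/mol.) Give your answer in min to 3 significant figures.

118 min

Plated area = 11.0 × 3.55 = 39.05 cm²
Volume = 39.05 × 48.6×10⁻⁴ cm = 0.1898 cm³
m(Sn) = 0.1898 × 7.31 = 1.387 g
n(Sn) = 1.387 / 118.71 = 0.01168 mol; n(e⁻) = 2 × 0.01168 = 0.02336 mol
Q = 0.02336 × 96500 / 0.871 = 2588 C
t = 2588 / 0.367 = 7052 s = 118 min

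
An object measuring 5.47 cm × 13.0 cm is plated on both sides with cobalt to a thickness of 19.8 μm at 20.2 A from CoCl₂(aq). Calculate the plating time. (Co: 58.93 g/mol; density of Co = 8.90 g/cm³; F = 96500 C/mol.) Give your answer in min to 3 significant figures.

Plated area = 2 × 5.47 × 13.0 = 142.2 cm²
Volume = 142.2 × 19.8×10⁻⁴ cm = 0.2816 cm³
m(Co) = 0.2816 × 8.90 = 2.506 g
n(Co) = 2.506 / 58.93 = 0.04253 mol; n(e⁻) = 2 × 0.04253 = 0.08506 mol
Q = 0.08506 × 96500 = 8208 C
t = 8208 / 20.2 = 406.3 s = 6.77 min

6.77 min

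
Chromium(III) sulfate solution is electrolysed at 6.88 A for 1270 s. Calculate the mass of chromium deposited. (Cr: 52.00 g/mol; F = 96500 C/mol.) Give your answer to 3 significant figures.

Q = It = 6.88 × 1270 = 8738 C
n(e⁻) = 8738 / 96500 = 0.09055 mol
Cr³⁺ + 3e⁻ → Cr, so n(Cr) = 0.09055 / 3 = 0.03018 mol
m = 0.03018 × 52.00 = 1.57 g

1.57 g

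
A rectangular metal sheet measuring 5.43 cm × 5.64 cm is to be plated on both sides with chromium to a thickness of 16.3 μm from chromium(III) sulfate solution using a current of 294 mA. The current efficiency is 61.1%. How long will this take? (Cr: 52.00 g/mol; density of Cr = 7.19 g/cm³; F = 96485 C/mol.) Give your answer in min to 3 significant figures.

Plated area = 2 × 5.43 × 5.64 = 61.25 cm²
Volume = 61.25 × 16.3×10⁻⁴ cm = 0.09984 cm³
m(Cr) = 0.09984 × 7.19 = 0.7178 g
n(Cr) = 0.7178 / 52.00 = 0.01380 mol; n(e⁻) = 3 × 0.01380 = 0.04140 mol
Q = 0.04140 × 96485 / 0.611 = 6538 C
t = 6538 / 0.294 = 22240 s = 371 min

371 min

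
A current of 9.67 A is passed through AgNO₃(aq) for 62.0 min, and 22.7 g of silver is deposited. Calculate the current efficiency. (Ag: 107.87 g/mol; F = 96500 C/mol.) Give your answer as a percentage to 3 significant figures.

56.5%

Q = 9.67 × 3720 = 35970 C
n(e⁻) = 35970 / 96500 = 0.3727 mol
Ag⁺ + e⁻ → Ag, so theoretical n(Ag) = 0.3727 mol → 40.20 g
Efficiency = 22.7 / 40.20 = 0.5647 = 56.5%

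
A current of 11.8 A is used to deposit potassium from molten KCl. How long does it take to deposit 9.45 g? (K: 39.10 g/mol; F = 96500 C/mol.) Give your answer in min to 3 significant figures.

32.9 min

n(K) = 9.45 / 39.10 = 0.2417 mol
K⁺ + e⁻ → K, so n(e⁻) = 0.2417 mol
Q = 0.2417 × 96500 = 23320 C
t = Q / I = 23320 / 11.8 = 1976 s = 32.9 min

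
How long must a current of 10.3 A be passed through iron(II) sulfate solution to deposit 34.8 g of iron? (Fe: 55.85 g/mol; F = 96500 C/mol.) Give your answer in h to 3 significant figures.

3.24 h

n(Fe) = 34.8 / 55.85 = 0.6231 mol
Fe²⁺ + 2e⁻ → Fe, so n(e⁻) = 2 × 0.6231 = 1.246 mol
Q = 1.246 × 96500 = 1.202×10^5 C
t = Q / I = 1.202×10^5 / 10.3 = 11670 s = 3.24 h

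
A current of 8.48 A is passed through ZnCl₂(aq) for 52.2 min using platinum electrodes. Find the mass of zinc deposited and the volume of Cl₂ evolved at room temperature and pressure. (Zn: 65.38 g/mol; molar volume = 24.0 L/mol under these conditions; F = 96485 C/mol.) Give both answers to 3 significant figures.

Q = 8.48 × 3132 = 26560 C; n(e⁻) = 26560 / 96485 = 0.2753 mol
Cathode: Zn²⁺ + 2e⁻ → Zn → n(Zn) = 0.2753/2 = 0.1377 mol → 9.00 g
Anode: 2Cl⁻ → Cl₂ + 2e⁻ → n(Cl₂) = 0.2753/2 = 0.1377 mol → 3.30 L

9.00 g Zn; 3.30 L Cl₂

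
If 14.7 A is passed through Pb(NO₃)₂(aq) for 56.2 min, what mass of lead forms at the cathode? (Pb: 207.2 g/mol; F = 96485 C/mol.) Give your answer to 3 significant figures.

53.2 g

Charge passed = 14.7 × 3372 = 49570 C
n(e⁻) = 49570 / 96485 = 0.5138 mol
Pb²⁺ + 2e⁻ → Pb, so n(Pb) = 0.5138 / 2 = 0.2569 mol
m = 0.2569 × 207.2 = 53.2 g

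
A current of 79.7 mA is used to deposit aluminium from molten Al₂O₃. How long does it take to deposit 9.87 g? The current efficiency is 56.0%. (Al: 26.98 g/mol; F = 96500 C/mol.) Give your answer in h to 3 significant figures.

n(Al) = 9.87 / 26.98 = 0.3658 mol
Al³⁺ + 3e⁻ → Al, so n(e⁻) = 3 × 0.3658 = 1.097 mol
Q = 1.097 × 96500 / 0.560 = 1.890×10^5 C
t = Q / I = 1.890×10^5 / 0.0797 = 2.371×10^6 s = 659 h

659 h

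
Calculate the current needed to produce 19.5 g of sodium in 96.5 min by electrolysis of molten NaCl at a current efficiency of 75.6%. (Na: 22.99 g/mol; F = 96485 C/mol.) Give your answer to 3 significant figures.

18.7 A

n(Na) = 19.5 / 22.99 = 0.8482 mol
Na⁺ + e⁻ → Na, so n(e⁻) = 0.8482 mol
Q = 0.8482 × 96485 / 0.756 = 1.083×10^5 C
I = Q / t = 1.083×10^5 / 5790 s = 18.7 A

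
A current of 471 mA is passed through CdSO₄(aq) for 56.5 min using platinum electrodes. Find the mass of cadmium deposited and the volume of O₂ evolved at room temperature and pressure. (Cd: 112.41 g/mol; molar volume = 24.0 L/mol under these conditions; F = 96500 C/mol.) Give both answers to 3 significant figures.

Q = 0.471 × 3390 = 1597 C; n(e⁻) = 1597 / 96500 = 0.01655 mol
Cathode: Cd²⁺ + 2e⁻ → Cd → n(Cd) = 0.01655/2 = 0.008275 mol → 0.930 g
Anode: 2H₂O → O₂ + 4H⁺ + 4e⁻ → n(O₂) = 0.01655/4 = 0.004138 mol → 0.0993 L

0.930 g Cd; 0.0993 L O₂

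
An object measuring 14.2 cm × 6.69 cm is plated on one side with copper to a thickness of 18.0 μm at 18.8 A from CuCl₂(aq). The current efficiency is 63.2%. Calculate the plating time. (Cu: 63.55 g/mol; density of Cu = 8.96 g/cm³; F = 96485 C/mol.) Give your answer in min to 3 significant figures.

6.53 min

Plated area = 14.2 × 6.69 = 95.00 cm²
Volume = 95.00 × 18.0×10⁻⁴ cm = 0.1710 cm³
m(Cu) = 0.1710 × 8.96 = 1.532 g
n(Cu) = 1.532 / 63.55 = 0.02411 mol; n(e⁻) = 2 × 0.02411 = 0.04822 mol
Q = 0.04822 × 96485 / 0.632 = 7362 C
t = 7362 / 18.8 = 391.6 s = 6.53 min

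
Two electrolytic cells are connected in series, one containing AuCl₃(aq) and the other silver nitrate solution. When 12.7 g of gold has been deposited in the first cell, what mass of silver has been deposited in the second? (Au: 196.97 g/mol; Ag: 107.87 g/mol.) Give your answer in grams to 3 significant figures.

n(Au) = 12.7 / 196.97 = 0.06448 mol
Au³⁺ + 3e⁻ → Au, so n(e⁻) = 3 × 0.06448 = 0.1934 mol
Since the cells are in series, n(e⁻) in the Ag cell is also 0.1934 mol.
Ag⁺ + e⁻ → Ag, so n(Ag) = 0.1934 mol
m(Ag) = 0.1934 × 107.87 = 20.9 g

20.9 g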